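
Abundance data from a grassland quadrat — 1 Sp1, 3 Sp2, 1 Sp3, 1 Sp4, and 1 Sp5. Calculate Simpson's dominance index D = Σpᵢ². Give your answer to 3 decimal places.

Total N = 1+3+1+1+1 = 7, so the proportions are 0.14286, 0.42857, 0.14286, 0.14286, 0.14286 (working shown to 5 dp, full precision carried).
D = 0.14286² + 0.42857² + 0.14286² + 0.14286² + 0.14286² = 0.02041 + 0.18367 + 0.02041 + 0.02041 + 0.02041 = 0.26531.
To 3 decimal places, D = 0.265.

0.265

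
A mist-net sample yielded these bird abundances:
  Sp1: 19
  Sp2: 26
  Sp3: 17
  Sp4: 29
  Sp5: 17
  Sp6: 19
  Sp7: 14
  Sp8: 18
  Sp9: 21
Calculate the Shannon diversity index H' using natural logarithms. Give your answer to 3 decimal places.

2.174

Total N = 19+26+17+29+17+19+14+18+21 = 180, so the proportions are 0.10556, 0.14444, 0.09444, 0.16111, 0.09444, 0.10556, 0.07778, 0.1, 0.11667 (working shown to 5 dp, full precision carried).
Each pᵢ ln pᵢ term: 0.10556×(-2.24852)=-0.23734, 0.14444×(-1.93486)=-0.27948, 0.09444×(-2.35974)=-0.22286, 0.16111×(-1.82566)=-0.29413, 0.09444×(-2.35974)=-0.22286, 0.10556×(-2.24852)=-0.23734, 0.07778×(-2.55390)=-0.19864, 0.1×(-2.30259)=-0.23026, 0.11667×(-2.14843)=-0.25065.
Sum = -2.17358, so H' = 2.174.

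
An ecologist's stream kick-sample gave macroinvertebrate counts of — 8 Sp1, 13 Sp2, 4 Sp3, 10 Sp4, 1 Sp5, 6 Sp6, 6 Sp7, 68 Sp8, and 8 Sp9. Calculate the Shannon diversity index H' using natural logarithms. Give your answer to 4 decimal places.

Total N = 8+13+4+10+1+6+6+68+8 = 124, so the proportions are 0.064516, 0.104839, 0.032258, 0.080645, 0.008065, 0.048387, 0.048387, 0.548387, 0.064516 (working shown to 6 dp, full precision carried).
Each pᵢ ln pᵢ term: 0.064516×(-2.740840)=-0.176828, 0.104839×(-2.255332)=-0.236446, 0.032258×(-3.433987)=-0.110774, 0.080645×(-2.517696)=-0.203040, 0.008065×(-4.820282)=-0.038873, 0.048387×(-3.028522)=-0.146541, 0.048387×(-3.028522)=-0.146541, 0.548387×(-0.600774)=-0.329457, 0.064516×(-2.740840)=-0.176828.
Sum = -1.565329, so H' = 1.5653.

1.5653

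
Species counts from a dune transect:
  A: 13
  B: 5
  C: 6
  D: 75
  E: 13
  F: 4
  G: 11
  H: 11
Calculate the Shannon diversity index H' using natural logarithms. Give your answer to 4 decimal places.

Total N = 13+5+6+75+13+4+11+11 = 138, so the proportions are 0.094203, 0.036232, 0.043478, 0.543478, 0.094203, 0.028986, 0.07971, 0.07971 (working shown to 6 dp, full precision carried).
Each pᵢ ln pᵢ term: 0.094203×(-2.362304)=-0.222536, 0.036232×(-3.317816)=-0.120211, 0.043478×(-3.135494)=-0.136326, 0.543478×(-0.609766)=-0.331394, 0.094203×(-2.362304)=-0.222536, 0.028986×(-3.540959)=-0.102637, 0.07971×(-2.529358)=-0.201616, 0.07971×(-2.529358)=-0.201616.
Sum = -1.538870, so H' = 1.5389.

1.5389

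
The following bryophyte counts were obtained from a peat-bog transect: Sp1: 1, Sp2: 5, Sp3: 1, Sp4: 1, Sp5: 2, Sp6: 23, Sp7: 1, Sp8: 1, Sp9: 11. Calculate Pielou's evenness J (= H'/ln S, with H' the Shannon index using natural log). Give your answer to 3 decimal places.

0.675

Total N = 1+5+1+1+2+23+1+1+11 = 46, so the proportions are 0.02174, 0.1087, 0.02174, 0.02174, 0.04348, 0.5, 0.02174, 0.02174, 0.23913 (working shown to 5 dp, full precision carried).
H' = −Σ pᵢ ln pᵢ = −((-0.08323) + (-0.24122) + (-0.08323) + (-0.08323) + (-0.13633) + (-0.34657) + (-0.08323) + (-0.08323) + (-0.34213)) = 1.48241.
With S = 9 species, ln S = 2.19722, so J = 1.48241/2.19722 = 0.67467, i.e. 0.675 to 3 decimal places.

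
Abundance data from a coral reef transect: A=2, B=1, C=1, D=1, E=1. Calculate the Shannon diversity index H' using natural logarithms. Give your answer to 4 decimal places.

1.5607

Total N = 2+1+1+1+1 = 6, so the proportions are 0.333333, 0.166667, 0.166667, 0.166667, 0.166667 (working shown to 6 dp, full precision carried).
Each pᵢ ln pᵢ term: 0.333333×(-1.098612)=-0.366204, 0.166667×(-1.791759)=-0.298627, 0.166667×(-1.791759)=-0.298627, 0.166667×(-1.791759)=-0.298627, 0.166667×(-1.791759)=-0.298627.
Sum = -1.560710, so H' = 1.5607.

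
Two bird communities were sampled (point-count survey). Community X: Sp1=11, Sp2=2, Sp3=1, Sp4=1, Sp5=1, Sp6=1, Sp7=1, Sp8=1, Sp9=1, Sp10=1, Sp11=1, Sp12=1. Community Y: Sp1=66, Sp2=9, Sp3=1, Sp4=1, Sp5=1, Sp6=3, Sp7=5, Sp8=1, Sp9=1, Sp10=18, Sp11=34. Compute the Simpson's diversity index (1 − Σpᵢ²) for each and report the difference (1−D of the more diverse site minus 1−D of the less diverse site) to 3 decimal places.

Community X: N=23, proportions 0.47826, 0.08696, 0.04348, 0.04348, 0.04348, 0.04348, 0.04348, 0.04348, 0.04348, 0.04348, 0.04348, 0.04348, giving 1−D = 0.74480 (working shown to 5 dp, full precision carried).
Community Y: N=140, proportions 0.47143, 0.06429, 0.00714, 0.00714, 0.00714, 0.02143, 0.03571, 0.00714, 0.00714, 0.12857, 0.24286, giving 1−D = 0.69612.
Difference = |0.74480 − 0.69612| = 0.04868, i.e. 0.049 to 3 decimal places.

0.049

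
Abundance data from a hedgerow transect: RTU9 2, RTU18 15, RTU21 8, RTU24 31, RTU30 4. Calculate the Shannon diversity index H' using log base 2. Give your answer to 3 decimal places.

Total N = 2+15+8+31+4 = 60, so the proportions are 0.03333, 0.25, 0.13333, 0.51667, 0.06667 (working shown to 5 dp, full precision carried).
Each pᵢ log₂ pᵢ term: 0.03333×(-4.90689)=-0.16356, 0.25×(-2.00000)=-0.50000, 0.13333×(-2.90689)=-0.38759, 0.51667×(-0.95269)=-0.49223, 0.06667×(-3.90689)=-0.26046.
Sum = -1.80383, so H' = 1.804.

1.804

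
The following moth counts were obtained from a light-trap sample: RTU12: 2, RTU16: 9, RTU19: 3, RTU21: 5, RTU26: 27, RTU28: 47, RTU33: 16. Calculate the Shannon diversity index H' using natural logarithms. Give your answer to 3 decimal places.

1.510

Total N = 2+9+3+5+27+47+16 = 109, so the proportions are 0.01835, 0.08257, 0.02752, 0.04587, 0.24771, 0.43119, 0.14679 (working shown to 5 dp, full precision carried).
Each pᵢ ln pᵢ term: 0.01835×(-3.99820)=-0.07336, 0.08257×(-2.49412)=-0.20594, 0.02752×(-3.59274)=-0.09888, 0.04587×(-3.08191)=-0.14137, 0.24771×(-1.39551)=-0.34568, 0.43119×(-0.84120)=-0.36272, 0.14679×(-1.91876)=-0.28165.
Sum = -1.50960, so H' = 1.510.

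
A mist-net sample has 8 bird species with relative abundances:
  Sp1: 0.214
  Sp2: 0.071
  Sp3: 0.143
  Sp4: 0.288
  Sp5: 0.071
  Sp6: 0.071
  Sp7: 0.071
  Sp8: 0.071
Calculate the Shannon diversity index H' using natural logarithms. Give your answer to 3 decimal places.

Each pᵢ ln pᵢ term (working shown to 5 dp, full precision carried): 0.214×(-1.54178)=-0.32994, 0.071×(-2.64508)=-0.18780, 0.143×(-1.94491)=-0.27812, 0.288×(-1.24479)=-0.35850, 0.071×(-2.64508)=-0.18780, 0.071×(-2.64508)=-0.18780, 0.071×(-2.64508)=-0.18780, 0.071×(-2.64508)=-0.18780.
Sum = -1.90557, so H' = 1.906.

1.906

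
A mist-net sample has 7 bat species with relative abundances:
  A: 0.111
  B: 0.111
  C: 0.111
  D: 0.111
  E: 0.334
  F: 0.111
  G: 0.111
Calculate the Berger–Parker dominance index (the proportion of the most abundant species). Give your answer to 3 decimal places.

The largest proportion is 0.334, i.e. d = 0.334 to 3 decimal places.

0.334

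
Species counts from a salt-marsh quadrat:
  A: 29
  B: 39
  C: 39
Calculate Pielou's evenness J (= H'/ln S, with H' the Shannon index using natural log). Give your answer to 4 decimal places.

Total N = 29+39+39 = 107, so the proportions are 0.271028, 0.364486, 0.364486 (working shown to 6 dp, full precision carried).
H' = −Σ pᵢ ln pᵢ = −((-0.353836) + (-0.367864) + (-0.367864)) = 1.089564.
With S = 3 species, ln S = 1.098612, so J = 1.089564/1.098612 = 0.991763, i.e. 0.9918 to 4 decimal places.

0.9918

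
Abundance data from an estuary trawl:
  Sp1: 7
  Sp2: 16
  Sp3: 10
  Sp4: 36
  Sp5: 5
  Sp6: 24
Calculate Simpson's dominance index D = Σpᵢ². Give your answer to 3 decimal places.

Total N = 7+16+10+36+5+24 = 98, so the proportions are 0.07143, 0.16327, 0.10204, 0.36735, 0.05102, 0.2449 (working shown to 5 dp, full precision carried).
D = 0.07143² + 0.16327² + 0.10204² + 0.36735² + 0.05102² + 0.2449² = 0.00510 + 0.02666 + 0.01041 + 0.13494 + 0.00260 + 0.05998 = 0.23969.
To 3 decimal places, D = 0.240.

0.240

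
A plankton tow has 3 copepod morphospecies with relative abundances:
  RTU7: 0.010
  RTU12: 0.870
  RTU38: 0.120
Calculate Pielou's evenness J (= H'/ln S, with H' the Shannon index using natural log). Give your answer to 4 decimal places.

0.3838

H' = −Σ pᵢ ln pᵢ = −((-0.046052) + (-0.121158) + (-0.254432)) = 0.421641 (working shown to 6 dp, full precision carried).
With S = 3 species, ln S = 1.098612, so J = 0.421641/1.098612 = 0.383794, i.e. 0.3838 to 4 decimal places.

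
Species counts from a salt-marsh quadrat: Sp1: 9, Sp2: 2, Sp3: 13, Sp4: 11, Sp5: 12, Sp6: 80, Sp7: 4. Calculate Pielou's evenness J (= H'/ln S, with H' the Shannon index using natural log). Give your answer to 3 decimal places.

0.674

Total N = 9+2+13+11+12+80+4 = 131, so the proportions are 0.0687, 0.01527, 0.09924, 0.08397, 0.0916, 0.61069, 0.03053 (working shown to 5 dp, full precision carried).
H' = −Σ pᵢ ln pᵢ = −((-0.18398) + (-0.06385) + (-0.22926) + (-0.20802) + (-0.21896) + (-0.30117) + (-0.10653)) = 1.31177.
With S = 7 species, ln S = 1.94591, so J = 1.31177/1.94591 = 0.67412, i.e. 0.674 to 3 decimal places.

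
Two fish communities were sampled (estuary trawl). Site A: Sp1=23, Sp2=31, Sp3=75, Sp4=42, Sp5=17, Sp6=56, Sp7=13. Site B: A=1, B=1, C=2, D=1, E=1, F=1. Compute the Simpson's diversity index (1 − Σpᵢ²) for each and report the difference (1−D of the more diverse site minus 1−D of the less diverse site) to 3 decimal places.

0.005

Site A: N=257, proportions 0.08949, 0.12062, 0.29183, 0.16342, 0.06615, 0.2179, 0.05058, giving 1−D = 0.81116 (working shown to 5 dp, full precision carried).
Site B: N=7, proportions 0.14286, 0.14286, 0.28571, 0.14286, 0.14286, 0.14286, giving 1−D = 0.81633.
Difference = |0.81116 − 0.81633| = 0.00517, i.e. 0.005 to 3 decimal places.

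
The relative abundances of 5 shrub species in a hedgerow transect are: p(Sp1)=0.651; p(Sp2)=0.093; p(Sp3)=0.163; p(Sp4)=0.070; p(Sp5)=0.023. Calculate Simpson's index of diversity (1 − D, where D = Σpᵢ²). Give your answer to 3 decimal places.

D = 0.651² + 0.093² + 0.163² + 0.07² + 0.023² = 0.42380 + 0.00865 + 0.02657 + 0.00490 + 0.00053 = 0.46445 (working shown to 5 dp, full precision carried).
So 1 − D = 0.53555, i.e. 0.536 to 3 decimal places.

0.536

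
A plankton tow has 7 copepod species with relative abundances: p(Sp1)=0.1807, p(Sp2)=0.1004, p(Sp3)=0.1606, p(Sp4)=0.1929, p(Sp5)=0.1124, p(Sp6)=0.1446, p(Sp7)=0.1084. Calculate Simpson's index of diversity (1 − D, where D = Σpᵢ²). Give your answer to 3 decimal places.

0.849

D = 0.1807² + 0.1004² + 0.1606² + 0.1929² + 0.1124² + 0.1446² + 0.1084² = 0.03265 + 0.01008 + 0.02579 + 0.03721 + 0.01263 + 0.02091 + 0.01175 = 0.15103 (working shown to 5 dp, full precision carried).
So 1 − D = 0.84897, i.e. 0.849 to 3 decimal places.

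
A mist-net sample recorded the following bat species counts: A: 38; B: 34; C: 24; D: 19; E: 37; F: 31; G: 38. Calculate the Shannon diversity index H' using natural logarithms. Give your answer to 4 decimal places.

1.9202

Total N = 38+34+24+19+37+31+38 = 221, so the proportions are 0.171946, 0.153846, 0.108597, 0.085973, 0.167421, 0.140271, 0.171946 (working shown to 6 dp, full precision carried).
Each pᵢ ln pᵢ term: 0.171946×(-1.760577)=-0.302724, 0.153846×(-1.871802)=-0.287970, 0.108597×(-2.220109)=-0.241098, 0.085973×(-2.453724)=-0.210954, 0.167421×(-1.787245)=-0.299222, 0.140271×(-1.964175)=-0.275518, 0.171946×(-1.760577)=-0.302724.
Sum = -1.920208, so H' = 1.9202.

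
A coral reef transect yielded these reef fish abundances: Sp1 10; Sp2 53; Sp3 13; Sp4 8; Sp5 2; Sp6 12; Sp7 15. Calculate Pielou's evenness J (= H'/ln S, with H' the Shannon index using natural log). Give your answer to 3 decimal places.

0.814

Total N = 10+53+13+8+2+12+15 = 113, so the proportions are 0.0885, 0.46903, 0.11504, 0.0708, 0.0177, 0.10619, 0.13274 (working shown to 5 dp, full precision carried).
H' = −Σ pᵢ ln pᵢ = −((-0.21458) + (-0.35510) + (-0.24878) + (-0.18747) + (-0.07140) + (-0.23814) + (-0.26805)) = 1.58352.
With S = 7 species, ln S = 1.94591, so J = 1.58352/1.94591 = 0.81377, i.e. 0.814 to 3 decimal places.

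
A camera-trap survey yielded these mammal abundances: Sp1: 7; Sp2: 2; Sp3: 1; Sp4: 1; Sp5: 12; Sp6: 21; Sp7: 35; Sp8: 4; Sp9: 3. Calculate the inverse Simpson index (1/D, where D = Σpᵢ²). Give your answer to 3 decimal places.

3.913

Total N = 7+2+1+1+12+21+35+4+3 = 86, so the proportions are 0.0813953, 0.0232558, 0.0116279, 0.0116279, 0.1395349, 0.244186, 0.4069767, 0.0465116, 0.0348837 (working shown to 7 dp, full precision carried).
D = 0.0813953² + 0.0232558² + 0.0116279² + 0.0116279² + 0.1395349² + 0.244186² + 0.4069767² + 0.0465116² + 0.0348837² = 0.0066252 + 0.0005408 + 0.0001352 + 0.0001352 + 0.0194700 + 0.0596268 + 0.1656301 + 0.0021633 + 0.0012169 = 0.2555435.
So 1/D = 3.91323, i.e. 3.913 to 3 decimal places.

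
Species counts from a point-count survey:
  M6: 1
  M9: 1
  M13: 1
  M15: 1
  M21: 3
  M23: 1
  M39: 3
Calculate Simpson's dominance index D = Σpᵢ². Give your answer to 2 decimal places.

0.19

Total N = 1+1+1+1+3+1+3 = 11, so the proportions are 0.0909, 0.0909, 0.0909, 0.0909, 0.2727, 0.0909, 0.2727 (working shown to 4 dp, full precision carried).
D = 0.0909² + 0.0909² + 0.0909² + 0.0909² + 0.2727² + 0.0909² + 0.2727² = 0.0083 + 0.0083 + 0.0083 + 0.0083 + 0.0744 + 0.0083 + 0.0744 = 0.1901.
To 2 decimal places, D = 0.19.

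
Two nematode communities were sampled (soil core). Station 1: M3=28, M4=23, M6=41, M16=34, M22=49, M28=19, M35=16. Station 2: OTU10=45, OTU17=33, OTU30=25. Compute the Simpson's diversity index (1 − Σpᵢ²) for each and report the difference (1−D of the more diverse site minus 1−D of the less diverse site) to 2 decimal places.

0.19

Station 1: N=210, proportions 0.1333, 0.1095, 0.1952, 0.1619, 0.2333, 0.0905, 0.0762, giving 1−D = 0.8375 (working shown to 4 dp, full precision carried).
Station 2: N=103, proportions 0.4369, 0.3204, 0.2427, giving 1−D = 0.6476.
Difference = |0.8375 − 0.6476| = 0.1899, i.e. 0.19 to 2 decimal places.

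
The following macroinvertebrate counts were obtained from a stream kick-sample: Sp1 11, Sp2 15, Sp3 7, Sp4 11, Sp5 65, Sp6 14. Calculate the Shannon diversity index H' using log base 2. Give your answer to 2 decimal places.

Total N = 11+15+7+11+65+14 = 123, so the proportions are 0.0894, 0.122, 0.0569, 0.0894, 0.5285, 0.1138 (working shown to 4 dp, full precision carried).
Each pᵢ log₂ pᵢ term: 0.0894×(-3.4831)=-0.3115, 0.122×(-3.0356)=-0.3702, 0.0569×(-4.1352)=-0.2353, 0.0894×(-3.4831)=-0.3115, 0.5285×(-0.9201)=-0.4863, 0.1138×(-3.1352)=-0.3568.
Sum = -2.0716, so H' = 2.07.

2.07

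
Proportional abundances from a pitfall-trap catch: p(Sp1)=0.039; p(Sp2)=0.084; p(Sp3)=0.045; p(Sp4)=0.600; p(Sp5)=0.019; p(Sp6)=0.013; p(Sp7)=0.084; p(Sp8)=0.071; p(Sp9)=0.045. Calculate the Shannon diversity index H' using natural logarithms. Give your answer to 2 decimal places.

1.45

Each pᵢ ln pᵢ term (working shown to 4 dp, full precision carried): 0.039×(-3.2442)=-0.1265, 0.084×(-2.4769)=-0.2081, 0.045×(-3.1011)=-0.1395, 0.6×(-0.5108)=-0.3065, 0.019×(-3.9633)=-0.0753, 0.013×(-4.3428)=-0.0565, 0.084×(-2.4769)=-0.2081, 0.071×(-2.6451)=-0.1878, 0.045×(-3.1011)=-0.1395.
Sum = -1.4478, so H' = 1.45.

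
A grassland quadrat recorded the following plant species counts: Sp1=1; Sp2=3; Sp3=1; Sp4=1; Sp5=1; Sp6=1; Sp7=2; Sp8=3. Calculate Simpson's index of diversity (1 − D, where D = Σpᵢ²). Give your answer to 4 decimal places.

Total N = 1+3+1+1+1+1+2+3 = 13, so the proportions are 0.076923, 0.230769, 0.076923, 0.076923, 0.076923, 0.076923, 0.153846, 0.230769 (working shown to 6 dp, full precision carried).
D = 0.076923² + 0.230769² + 0.076923² + 0.076923² + 0.076923² + 0.076923² + 0.153846² + 0.230769² = 0.005917 + 0.053254 + 0.005917 + 0.005917 + 0.005917 + 0.005917 + 0.023669 + 0.053254 = 0.159763.
So 1 − D = 0.840237, i.e. 0.8402 to 4 decimal places.

0.8402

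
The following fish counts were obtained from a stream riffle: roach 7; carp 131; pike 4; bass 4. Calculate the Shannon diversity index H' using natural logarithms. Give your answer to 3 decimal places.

0.440

Total N = 7+131+4+4 = 146, so the proportions are 0.04795, 0.89726, 0.0274, 0.0274 (working shown to 5 dp, full precision carried).
Each pᵢ ln pᵢ term: 0.04795×(-3.03770)=-0.14564, 0.89726×(-0.10841)=-0.09727, 0.0274×(-3.59731)=-0.09856, 0.0274×(-3.59731)=-0.09856.
Sum = -0.44003, so H' = 0.440.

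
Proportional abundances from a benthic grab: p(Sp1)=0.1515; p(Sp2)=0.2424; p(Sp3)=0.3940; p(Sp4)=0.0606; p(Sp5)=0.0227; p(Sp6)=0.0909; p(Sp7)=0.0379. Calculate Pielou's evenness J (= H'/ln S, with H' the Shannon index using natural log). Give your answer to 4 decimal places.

H' = −Σ pᵢ ln pᵢ = −((-0.285906) + (-0.343521) + (-0.366973) + (-0.169890) + (-0.085928) + (-0.217978) + (-0.124039)) = 1.594236 (working shown to 6 dp, full precision carried).
With S = 7 species, ln S = 1.945910, so J = 1.594236/1.945910 = 0.819275, i.e. 0.8193 to 4 decimal places.

0.8193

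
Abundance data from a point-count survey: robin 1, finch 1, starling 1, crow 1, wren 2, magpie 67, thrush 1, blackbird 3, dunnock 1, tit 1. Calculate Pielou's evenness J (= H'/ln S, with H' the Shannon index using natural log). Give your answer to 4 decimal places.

0.3232

Total N = 1+1+1+1+2+67+1+3+1+1 = 79, so the proportions are 0.012658, 0.012658, 0.012658, 0.012658, 0.025316, 0.848101, 0.012658, 0.037975, 0.012658, 0.012658 (working shown to 6 dp, full precision carried).
H' = −Σ pᵢ ln pᵢ = −((-0.055309) + (-0.055309) + (-0.055309) + (-0.055309) + (-0.093071) + (-0.139729) + (-0.055309) + (-0.124209) + (-0.055309) + (-0.055309)) = 0.744175.
With S = 10 species, ln S = 2.302585, so J = 0.744175/2.302585 = 0.323191, i.e. 0.3232 to 4 decimal places.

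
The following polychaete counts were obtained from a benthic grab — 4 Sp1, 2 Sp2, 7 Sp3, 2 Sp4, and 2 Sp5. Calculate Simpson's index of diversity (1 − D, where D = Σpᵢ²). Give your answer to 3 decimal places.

0.734

Total N = 4+2+7+2+2 = 17, so the proportions are 0.23529, 0.11765, 0.41176, 0.11765, 0.11765 (working shown to 5 dp, full precision carried).
D = 0.23529² + 0.11765² + 0.41176² + 0.11765² + 0.11765² = 0.05536 + 0.01384 + 0.16955 + 0.01384 + 0.01384 = 0.26644.
So 1 − D = 0.73356, i.e. 0.734 to 3 decimal places.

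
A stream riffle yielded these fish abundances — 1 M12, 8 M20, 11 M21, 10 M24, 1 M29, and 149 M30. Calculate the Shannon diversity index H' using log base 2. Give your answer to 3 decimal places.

Total N = 1+8+11+10+1+149 = 180, so the proportions are 0.00556, 0.04444, 0.06111, 0.05556, 0.00556, 0.82778 (working shown to 5 dp, full precision carried).
Each pᵢ log₂ pᵢ term: 0.00556×(-7.49185)=-0.04162, 0.04444×(-4.49185)=-0.19964, 0.06111×(-4.03242)=-0.24643, 0.05556×(-4.16993)=-0.23166, 0.00556×(-7.49185)=-0.04162, 0.82778×(-0.27268)=-0.22572.
Sum = -0.98669, so H' = 0.987.

0.987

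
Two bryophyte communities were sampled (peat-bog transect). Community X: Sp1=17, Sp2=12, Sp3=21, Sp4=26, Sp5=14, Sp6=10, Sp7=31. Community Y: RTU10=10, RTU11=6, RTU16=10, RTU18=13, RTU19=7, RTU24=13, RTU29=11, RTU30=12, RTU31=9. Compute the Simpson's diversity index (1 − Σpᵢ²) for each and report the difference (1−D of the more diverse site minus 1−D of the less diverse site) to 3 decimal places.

Community X: N=131, proportions 0.129771, 0.091603, 0.160305, 0.198473, 0.10687, 0.076336, 0.236641, giving 1−D = 0.836431 (working shown to 6 dp, full precision carried).
Community Y: N=91, proportions 0.10989, 0.065934, 0.10989, 0.142857, 0.076923, 0.142857, 0.120879, 0.131868, 0.098901, giving 1−D = 0.882985.
Difference = |0.836431 − 0.882985| = 0.046554, i.e. 0.047 to 3 decimal places.

0.047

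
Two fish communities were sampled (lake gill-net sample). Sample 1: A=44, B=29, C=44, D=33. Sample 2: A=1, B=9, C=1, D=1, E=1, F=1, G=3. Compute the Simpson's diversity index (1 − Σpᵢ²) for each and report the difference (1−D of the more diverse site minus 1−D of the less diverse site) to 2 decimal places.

0.07

Sample 1: N=150, proportions 0.29333, 0.19333, 0.29333, 0.22, giving 1−D = 0.74213 (working shown to 5 dp, full precision carried).
Sample 2: N=17, proportions 0.05882, 0.52941, 0.05882, 0.05882, 0.05882, 0.05882, 0.17647, giving 1−D = 0.67128.
Difference = |0.74213 − 0.67128| = 0.07085, i.e. 0.07 to 2 decimal places.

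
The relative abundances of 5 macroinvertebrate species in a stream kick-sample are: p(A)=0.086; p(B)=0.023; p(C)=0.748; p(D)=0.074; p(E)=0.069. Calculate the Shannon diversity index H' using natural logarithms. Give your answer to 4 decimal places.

0.8921

Each pᵢ ln pᵢ term (working shown to 6 dp, full precision carried): 0.086×(-2.453408)=-0.210993, 0.023×(-3.772261)=-0.086762, 0.748×(-0.290352)=-0.217184, 0.074×(-2.603690)=-0.192673, 0.069×(-2.673649)=-0.184482.
Sum = -0.892093, so H' = 0.8921.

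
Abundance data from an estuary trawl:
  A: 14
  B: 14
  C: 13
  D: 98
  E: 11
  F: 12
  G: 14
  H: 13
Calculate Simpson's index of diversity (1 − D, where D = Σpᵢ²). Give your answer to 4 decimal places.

Total N = 14+14+13+98+11+12+14+13 = 189, so the proportions are 0.074074, 0.074074, 0.068783, 0.518519, 0.058201, 0.063492, 0.074074, 0.068783 (working shown to 6 dp, full precision carried).
D = 0.074074² + 0.074074² + 0.068783² + 0.518519² + 0.058201² + 0.063492² + 0.074074² + 0.068783² = 0.005487 + 0.005487 + 0.004731 + 0.268861 + 0.003387 + 0.004031 + 0.005487 + 0.004731 = 0.302203.
So 1 − D = 0.697797, i.e. 0.6978 to 4 decimal places.

0.6978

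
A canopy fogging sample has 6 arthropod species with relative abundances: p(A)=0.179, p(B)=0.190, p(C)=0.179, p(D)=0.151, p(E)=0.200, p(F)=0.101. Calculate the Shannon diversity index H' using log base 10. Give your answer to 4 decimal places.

0.7688

Each pᵢ log₁₀ pᵢ term (working shown to 6 dp, full precision carried): 0.179×(-0.747147)=-0.133739, 0.19×(-0.721246)=-0.137037, 0.179×(-0.747147)=-0.133739, 0.151×(-0.821023)=-0.123974, 0.2×(-0.698970)=-0.139794, 0.101×(-0.995679)=-0.100564.
Sum = -0.768847, so H' = 0.7688.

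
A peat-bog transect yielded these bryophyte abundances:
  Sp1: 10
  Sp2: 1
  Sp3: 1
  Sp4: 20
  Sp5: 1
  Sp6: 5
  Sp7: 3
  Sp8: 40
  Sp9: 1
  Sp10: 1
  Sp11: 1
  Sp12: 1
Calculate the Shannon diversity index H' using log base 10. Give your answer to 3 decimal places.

Total N = 10+1+1+20+1+5+3+40+1+1+1+1 = 85, so the proportions are 0.11765, 0.01176, 0.01176, 0.23529, 0.01176, 0.05882, 0.03529, 0.47059, 0.01176, 0.01176, 0.01176, 0.01176 (working shown to 5 dp, full precision carried).
Each pᵢ log₁₀ pᵢ term: 0.11765×(-0.92942)=-0.10934, 0.01176×(-1.92942)=-0.02270, 0.01176×(-1.92942)=-0.02270, 0.23529×(-0.62839)=-0.14786, 0.01176×(-1.92942)=-0.02270, 0.05882×(-1.23045)=-0.07238, 0.03529×(-1.45230)=-0.05126, 0.47059×(-0.32736)=-0.15405, 0.01176×(-1.92942)=-0.02270, 0.01176×(-1.92942)=-0.02270, 0.01176×(-1.92942)=-0.02270, 0.01176×(-1.92942)=-0.02270.
Sum = -0.69378, so H' = 0.694.

0.694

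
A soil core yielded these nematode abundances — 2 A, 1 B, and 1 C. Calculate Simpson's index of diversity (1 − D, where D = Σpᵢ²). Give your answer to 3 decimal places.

0.625

Total N = 2+1+1 = 4, so the proportions are 0.5, 0.25, 0.25 (working shown to 5 dp, full precision carried).
D = 0.5² + 0.25² + 0.25² = 0.25000 + 0.06250 + 0.06250 = 0.37500.
So 1 − D = 0.62500, i.e. 0.625 to 3 decimal places.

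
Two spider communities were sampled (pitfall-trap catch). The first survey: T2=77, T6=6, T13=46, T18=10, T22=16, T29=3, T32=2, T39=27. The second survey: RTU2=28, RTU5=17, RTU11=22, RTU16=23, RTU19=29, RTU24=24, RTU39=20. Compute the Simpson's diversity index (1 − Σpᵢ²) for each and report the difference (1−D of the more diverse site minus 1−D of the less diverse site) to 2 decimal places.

The first survey: N=187, proportions 0.4118, 0.0321, 0.246, 0.0535, 0.0856, 0.016, 0.0107, 0.1444, giving 1−D = 0.7375 (working shown to 4 dp, full precision carried).
The second survey: N=163, proportions 0.1718, 0.1043, 0.135, 0.1411, 0.1779, 0.1472, 0.1227, giving 1−D = 0.8531.
Difference = |0.7375 − 0.8531| = 0.1156, i.e. 0.12 to 2 decimal places.

0.12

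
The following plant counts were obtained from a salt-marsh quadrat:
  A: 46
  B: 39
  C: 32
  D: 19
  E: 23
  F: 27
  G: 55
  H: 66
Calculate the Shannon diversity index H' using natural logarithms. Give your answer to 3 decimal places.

2.001

Total N = 46+39+32+19+23+27+55+66 = 307, so the proportions are 0.14984, 0.12704, 0.10423, 0.06189, 0.07492, 0.08795, 0.17915, 0.21498 (working shown to 5 dp, full precision carried).
Each pᵢ ln pᵢ term: 0.14984×(-1.89821)=-0.28442, 0.12704×(-2.06329)=-0.26211, 0.10423×(-2.26111)=-0.23569, 0.06189×(-2.78241)=-0.17220, 0.07492×(-2.59135)=-0.19414, 0.08795×(-2.43101)=-0.21380, 0.17915×(-1.71951)=-0.30806, 0.21498×(-1.53719)=-0.33047.
Sum = -2.00089, so H' = 2.001.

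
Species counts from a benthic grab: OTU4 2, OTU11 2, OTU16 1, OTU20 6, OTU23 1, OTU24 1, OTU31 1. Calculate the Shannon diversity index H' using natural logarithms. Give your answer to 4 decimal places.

Total N = 2+2+1+6+1+1+1 = 14, so the proportions are 0.142857, 0.142857, 0.071429, 0.428571, 0.071429, 0.071429, 0.071429 (working shown to 6 dp, full precision carried).
Each pᵢ ln pᵢ term: 0.142857×(-1.945910)=-0.277987, 0.142857×(-1.945910)=-0.277987, 0.071429×(-2.639057)=-0.188504, 0.428571×(-0.847298)=-0.363128, 0.071429×(-2.639057)=-0.188504, 0.071429×(-2.639057)=-0.188504, 0.071429×(-2.639057)=-0.188504.
Sum = -1.673118, so H' = 1.6731.

1.6731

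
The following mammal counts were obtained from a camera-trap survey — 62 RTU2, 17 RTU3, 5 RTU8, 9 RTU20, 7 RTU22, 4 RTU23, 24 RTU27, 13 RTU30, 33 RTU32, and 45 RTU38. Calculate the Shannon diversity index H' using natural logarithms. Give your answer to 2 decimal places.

1.98

Total N = 62+17+5+9+7+4+24+13+33+45 = 219, so the proportions are 0.2831, 0.0776, 0.0228, 0.0411, 0.032, 0.0183, 0.1096, 0.0594, 0.1507, 0.2055 (working shown to 4 dp, full precision carried).
Each pᵢ ln pᵢ term: 0.2831×(-1.2619)=-0.3573, 0.0776×(-2.5559)=-0.1984, 0.0228×(-3.7796)=-0.0863, 0.0411×(-3.1918)=-0.1312, 0.032×(-3.4432)=-0.1101, 0.0183×(-4.0028)=-0.0731, 0.1096×(-2.2110)=-0.2423, 0.0594×(-2.8241)=-0.1676, 0.1507×(-1.8926)=-0.2852, 0.2055×(-1.5824)=-0.3252.
Sum = -1.9766, so H' = 1.98.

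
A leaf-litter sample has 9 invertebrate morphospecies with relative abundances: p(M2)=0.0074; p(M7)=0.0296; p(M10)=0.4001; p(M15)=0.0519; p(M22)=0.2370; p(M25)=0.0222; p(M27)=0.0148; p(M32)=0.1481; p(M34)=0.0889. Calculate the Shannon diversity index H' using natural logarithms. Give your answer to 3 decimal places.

Each pᵢ ln pᵢ term (working shown to 5 dp, full precision carried): 0.0074×(-4.90628)=-0.03631, 0.0296×(-3.51998)=-0.10419, 0.4001×(-0.91604)=-0.36651, 0.0519×(-2.95844)=-0.15354, 0.237×(-1.43970)=-0.34121, 0.0222×(-3.80766)=-0.08453, 0.0148×(-4.21313)=-0.06235, 0.1481×(-1.90987)=-0.28285, 0.0889×(-2.42024)=-0.21516.
Sum = -1.64665, so H' = 1.647.

1.647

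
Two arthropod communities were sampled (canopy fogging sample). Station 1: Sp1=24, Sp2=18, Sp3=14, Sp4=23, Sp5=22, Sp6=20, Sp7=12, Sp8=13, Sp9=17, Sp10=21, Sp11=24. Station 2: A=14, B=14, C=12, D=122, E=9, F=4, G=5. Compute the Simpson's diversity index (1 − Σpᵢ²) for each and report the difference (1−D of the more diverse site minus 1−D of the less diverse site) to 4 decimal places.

Station 1: N=208, proportions 0.115385, 0.086538, 0.067308, 0.110577, 0.105769, 0.096154, 0.057692, 0.0625, 0.081731, 0.100962, 0.115385, giving 1−D = 0.904586 (working shown to 6 dp, full precision carried).
Station 2: N=180, proportions 0.077778, 0.077778, 0.066667, 0.677778, 0.05, 0.022222, 0.027778, giving 1−D = 0.520309.
Difference = |0.904586 − 0.520309| = 0.384277, i.e. 0.3843 to 4 decimal places.

0.3843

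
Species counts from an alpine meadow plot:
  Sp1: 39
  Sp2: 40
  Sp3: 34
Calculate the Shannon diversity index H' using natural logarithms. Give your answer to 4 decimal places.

Total N = 39+40+34 = 113, so the proportions are 0.345133, 0.353982, 0.300885 (working shown to 6 dp, full precision carried).
Each pᵢ ln pᵢ term: 0.345133×(-1.063826)=-0.367161, 0.353982×(-1.038508)=-0.367614, 0.300885×(-1.201027)=-0.361371.
Sum = -1.096146, so H' = 1.0961.

1.0961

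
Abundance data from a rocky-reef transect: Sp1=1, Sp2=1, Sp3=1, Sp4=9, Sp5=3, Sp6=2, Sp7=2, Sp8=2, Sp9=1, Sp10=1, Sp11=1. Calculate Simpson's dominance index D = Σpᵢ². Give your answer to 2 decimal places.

0.19

Total N = 1+1+1+9+3+2+2+2+1+1+1 = 24, so the proportions are 0.0417, 0.0417, 0.0417, 0.375, 0.125, 0.0833, 0.0833, 0.0833, 0.0417, 0.0417, 0.0417 (working shown to 4 dp, full precision carried).
D = 0.0417² + 0.0417² + 0.0417² + 0.375² + 0.125² + 0.0833² + 0.0833² + 0.0833² + 0.0417² + 0.0417² + 0.0417² = 0.0017 + 0.0017 + 0.0017 + 0.1406 + 0.0156 + 0.0069 + 0.0069 + 0.0069 + 0.0017 + 0.0017 + 0.0017 = 0.1875.
To 2 decimal places, D = 0.19.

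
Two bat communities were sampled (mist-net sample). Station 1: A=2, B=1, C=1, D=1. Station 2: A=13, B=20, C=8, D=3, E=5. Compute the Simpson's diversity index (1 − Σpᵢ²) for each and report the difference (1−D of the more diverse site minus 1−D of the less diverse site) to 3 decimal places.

0.002

Station 1: N=5, proportions 0.4, 0.2, 0.2, 0.2, giving 1−D = 0.72000 (working shown to 5 dp, full precision carried).
Station 2: N=49, proportions 0.26531, 0.40816, 0.16327, 0.06122, 0.10204, giving 1−D = 0.72220.
Difference = |0.72000 − 0.72220| = 0.00220, i.e. 0.002 to 3 decimal places.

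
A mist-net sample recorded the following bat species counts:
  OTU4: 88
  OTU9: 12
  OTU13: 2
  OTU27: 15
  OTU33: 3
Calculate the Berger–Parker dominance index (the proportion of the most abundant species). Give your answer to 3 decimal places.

Total N = 88+12+2+15+3 = 120, so the proportions are 0.73333, 0.1, 0.01667, 0.125, 0.025 (working shown to 5 dp, full precision carried).
The largest proportion is 0.73333, i.e. d = 0.733 to 3 decimal places.

0.733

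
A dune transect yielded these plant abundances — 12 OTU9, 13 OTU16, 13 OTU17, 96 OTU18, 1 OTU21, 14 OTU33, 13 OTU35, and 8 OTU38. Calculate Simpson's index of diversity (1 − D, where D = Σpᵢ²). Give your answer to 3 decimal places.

0.650

Total N = 12+13+13+96+1+14+13+8 = 170, so the proportions are 0.07059, 0.07647, 0.07647, 0.56471, 0.00588, 0.08235, 0.07647, 0.04706 (working shown to 5 dp, full precision carried).
D = 0.07059² + 0.07647² + 0.07647² + 0.56471² + 0.00588² + 0.08235² + 0.07647² + 0.04706² = 0.00498 + 0.00585 + 0.00585 + 0.31889 + 0.00003 + 0.00678 + 0.00585 + 0.00221 = 0.35045.
So 1 − D = 0.64955, i.e. 0.650 to 3 decimal places.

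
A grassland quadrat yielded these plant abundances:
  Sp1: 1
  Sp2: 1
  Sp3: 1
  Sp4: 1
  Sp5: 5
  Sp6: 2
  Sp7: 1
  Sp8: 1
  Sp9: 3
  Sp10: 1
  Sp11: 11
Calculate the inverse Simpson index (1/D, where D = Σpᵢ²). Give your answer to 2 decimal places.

Total N = 1+1+1+1+5+2+1+1+3+1+11 = 28, so the proportions are 0.035714, 0.035714, 0.035714, 0.035714, 0.178571, 0.071429, 0.035714, 0.035714, 0.107143, 0.035714, 0.392857 (working shown to 6 dp, full precision carried).
D = 0.035714² + 0.035714² + 0.035714² + 0.035714² + 0.178571² + 0.071429² + 0.035714² + 0.035714² + 0.107143² + 0.035714² + 0.392857² = 0.001276 + 0.001276 + 0.001276 + 0.001276 + 0.031888 + 0.005102 + 0.001276 + 0.001276 + 0.011480 + 0.001276 + 0.154337 = 0.211735.
So 1/D = 4.7229, i.e. 4.72 to 2 decimal places.

4.72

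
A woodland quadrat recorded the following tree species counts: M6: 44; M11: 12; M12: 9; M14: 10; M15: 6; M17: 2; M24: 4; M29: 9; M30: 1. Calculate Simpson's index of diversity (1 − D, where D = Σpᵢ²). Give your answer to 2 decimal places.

Total N = 44+12+9+10+6+2+4+9+1 = 97, so the proportions are 0.4536, 0.1237, 0.0928, 0.1031, 0.0619, 0.0206, 0.0412, 0.0928, 0.0103 (working shown to 4 dp, full precision carried).
D = 0.4536² + 0.1237² + 0.0928² + 0.1031² + 0.0619² + 0.0206² + 0.0412² + 0.0928² + 0.0103² = 0.2058 + 0.0153 + 0.0086 + 0.0106 + 0.0038 + 0.0004 + 0.0017 + 0.0086 + 0.0001 = 0.2550.
So 1 − D = 0.7450, i.e. 0.75 to 2 decimal places.

0.75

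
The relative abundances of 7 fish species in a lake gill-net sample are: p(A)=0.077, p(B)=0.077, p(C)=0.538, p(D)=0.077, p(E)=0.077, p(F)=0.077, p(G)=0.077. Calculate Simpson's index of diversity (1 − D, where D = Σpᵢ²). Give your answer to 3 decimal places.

0.675

D = 0.077² + 0.077² + 0.538² + 0.077² + 0.077² + 0.077² + 0.077² = 0.00593 + 0.00593 + 0.28944 + 0.00593 + 0.00593 + 0.00593 + 0.00593 = 0.32502 (working shown to 5 dp, full precision carried).
So 1 − D = 0.67498, i.e. 0.675 to 3 decimal places.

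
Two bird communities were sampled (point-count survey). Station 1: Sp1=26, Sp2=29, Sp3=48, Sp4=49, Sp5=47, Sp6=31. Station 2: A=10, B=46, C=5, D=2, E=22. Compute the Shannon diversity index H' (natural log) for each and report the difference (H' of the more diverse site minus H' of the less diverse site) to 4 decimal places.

Station 1: N=230, proportions 0.113043, 0.126087, 0.208696, 0.213043, 0.204348, 0.134783, giving H' = 1.758560 (working shown to 6 dp, full precision carried).
Station 2: N=85, proportions 0.117647, 0.541176, 0.058824, 0.023529, 0.258824, giving H' = 1.188772.
Difference = |1.758560 − 1.188772| = 0.569788, i.e. 0.5698 to 4 decimal places.

0.5698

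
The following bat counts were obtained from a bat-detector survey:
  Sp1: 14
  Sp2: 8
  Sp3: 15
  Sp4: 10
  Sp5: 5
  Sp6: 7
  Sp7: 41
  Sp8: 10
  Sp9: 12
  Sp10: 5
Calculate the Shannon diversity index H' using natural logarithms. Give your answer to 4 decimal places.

Total N = 14+8+15+10+5+7+41+10+12+5 = 127, so the proportions are 0.110236, 0.062992, 0.11811, 0.07874, 0.03937, 0.055118, 0.322835, 0.07874, 0.094488, 0.03937 (working shown to 6 dp, full precision carried).
Each pᵢ ln pᵢ term: 0.110236×(-2.205130)=-0.243085, 0.062992×(-2.764746)=-0.174157, 0.11811×(-2.136137)=-0.252300, 0.07874×(-2.541602)=-0.200126, 0.03937×(-3.234749)=-0.127352, 0.055118×(-2.898277)=-0.159748, 0.322835×(-1.130615)=-0.365002, 0.07874×(-2.541602)=-0.200126, 0.094488×(-2.359280)=-0.222924, 0.03937×(-3.234749)=-0.127352.
Sum = -2.072172, so H' = 2.0722.

2.0722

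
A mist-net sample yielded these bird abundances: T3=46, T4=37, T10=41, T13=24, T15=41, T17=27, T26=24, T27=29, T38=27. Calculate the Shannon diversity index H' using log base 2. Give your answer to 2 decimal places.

3.13

Total N = 46+37+41+24+41+27+24+29+27 = 296, so the proportions are 0.1554, 0.125, 0.1385, 0.0811, 0.1385, 0.0912, 0.0811, 0.098, 0.0912 (working shown to 4 dp, full precision carried).
Each pᵢ log₂ pᵢ term: 0.1554×(-2.6859)=-0.4174, 0.125×(-3.0000)=-0.3750, 0.1385×(-2.8519)=-0.3950, 0.0811×(-3.6245)=-0.2939, 0.1385×(-2.8519)=-0.3950, 0.0912×(-3.4546)=-0.3151, 0.0811×(-3.6245)=-0.2939, 0.098×(-3.3515)=-0.3284, 0.0912×(-3.4546)=-0.3151.
Sum = -3.1288, so H' = 3.13.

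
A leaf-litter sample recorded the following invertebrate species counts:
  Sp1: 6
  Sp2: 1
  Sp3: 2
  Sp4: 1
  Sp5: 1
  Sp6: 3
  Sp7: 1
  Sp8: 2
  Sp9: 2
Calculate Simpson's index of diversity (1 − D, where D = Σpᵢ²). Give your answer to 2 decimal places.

Total N = 6+1+2+1+1+3+1+2+2 = 19, so the proportions are 0.3158, 0.0526, 0.1053, 0.0526, 0.0526, 0.1579, 0.0526, 0.1053, 0.1053 (working shown to 4 dp, full precision carried).
D = 0.3158² + 0.0526² + 0.1053² + 0.0526² + 0.0526² + 0.1579² + 0.0526² + 0.1053² + 0.1053² = 0.0997 + 0.0028 + 0.0111 + 0.0028 + 0.0028 + 0.0249 + 0.0028 + 0.0111 + 0.0111 = 0.1690.
So 1 − D = 0.8310, i.e. 0.83 to 2 decimal places.

0.83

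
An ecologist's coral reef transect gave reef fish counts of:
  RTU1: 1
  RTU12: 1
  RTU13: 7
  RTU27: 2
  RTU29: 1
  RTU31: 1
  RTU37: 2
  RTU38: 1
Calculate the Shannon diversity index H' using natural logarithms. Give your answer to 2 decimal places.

Total N = 1+1+7+2+1+1+2+1 = 16, so the proportions are 0.0625, 0.0625, 0.4375, 0.125, 0.0625, 0.0625, 0.125, 0.0625 (working shown to 4 dp, full precision carried).
Each pᵢ ln pᵢ term: 0.0625×(-2.7726)=-0.1733, 0.0625×(-2.7726)=-0.1733, 0.4375×(-0.8267)=-0.3617, 0.125×(-2.0794)=-0.2599, 0.0625×(-2.7726)=-0.1733, 0.0625×(-2.7726)=-0.1733, 0.125×(-2.0794)=-0.2599, 0.0625×(-2.7726)=-0.1733.
Sum = -1.7480, so H' = 1.75.

1.75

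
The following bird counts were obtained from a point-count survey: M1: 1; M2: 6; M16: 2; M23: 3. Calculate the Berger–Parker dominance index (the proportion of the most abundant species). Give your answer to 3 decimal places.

Total N = 1+6+2+3 = 12, so the proportions are 0.08333, 0.5, 0.16667, 0.25 (working shown to 5 dp, full precision carried).
The largest proportion is 0.5, i.e. d = 0.500 to 3 decimal places.

0.500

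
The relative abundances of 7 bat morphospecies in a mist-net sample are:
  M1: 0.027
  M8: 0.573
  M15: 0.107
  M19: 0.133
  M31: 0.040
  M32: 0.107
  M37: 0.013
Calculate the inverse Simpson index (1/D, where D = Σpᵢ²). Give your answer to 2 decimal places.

2.69

D = 0.027² + 0.573² + 0.107² + 0.133² + 0.04² + 0.107² + 0.013² = 0.00073 + 0.32833 + 0.01145 + 0.01769 + 0.00160 + 0.01145 + 0.00017 = 0.37141 (working shown to 5 dp, full precision carried).
So 1/D = 2.6924, i.e. 2.69 to 2 decimal places.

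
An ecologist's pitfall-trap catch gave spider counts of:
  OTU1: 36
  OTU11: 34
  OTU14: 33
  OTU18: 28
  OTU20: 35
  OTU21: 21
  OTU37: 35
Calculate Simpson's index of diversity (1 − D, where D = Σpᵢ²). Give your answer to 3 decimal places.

Total N = 36+34+33+28+35+21+35 = 222, so the proportions are 0.16216, 0.15315, 0.14865, 0.12613, 0.15766, 0.09459, 0.15766 (working shown to 5 dp, full precision carried).
D = 0.16216² + 0.15315² + 0.14865² + 0.12613² + 0.15766² + 0.09459² + 0.15766² = 0.02630 + 0.02346 + 0.02210 + 0.01591 + 0.02486 + 0.00895 + 0.02486 = 0.14642.
So 1 − D = 0.85358, i.e. 0.854 to 3 decimal places.

0.854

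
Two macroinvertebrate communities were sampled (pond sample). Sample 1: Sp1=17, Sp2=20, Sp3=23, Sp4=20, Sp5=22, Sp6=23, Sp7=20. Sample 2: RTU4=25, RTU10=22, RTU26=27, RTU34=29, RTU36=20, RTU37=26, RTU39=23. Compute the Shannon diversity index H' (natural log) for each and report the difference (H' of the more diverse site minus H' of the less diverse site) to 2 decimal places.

0.00

Sample 1: N=145, proportions 0.117241, 0.137931, 0.158621, 0.137931, 0.151724, 0.158621, 0.137931, giving H' = 1.941256 (working shown to 6 dp, full precision carried).
Sample 2: N=172, proportions 0.145349, 0.127907, 0.156977, 0.168605, 0.116279, 0.151163, 0.133721, giving H' = 1.939032.
Difference = |1.941256 − 1.939032| = 0.002224, i.e. 0.00 to 2 decimal places.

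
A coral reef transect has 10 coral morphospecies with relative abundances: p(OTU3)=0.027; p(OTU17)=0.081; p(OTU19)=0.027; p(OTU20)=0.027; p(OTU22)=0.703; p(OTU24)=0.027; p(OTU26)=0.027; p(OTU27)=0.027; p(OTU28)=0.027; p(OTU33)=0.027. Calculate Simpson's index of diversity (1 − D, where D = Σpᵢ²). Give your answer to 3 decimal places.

0.493

D = 0.027² + 0.081² + 0.027² + 0.027² + 0.703² + 0.027² + 0.027² + 0.027² + 0.027² + 0.027² = 0.00073 + 0.00656 + 0.00073 + 0.00073 + 0.49421 + 0.00073 + 0.00073 + 0.00073 + 0.00073 + 0.00073 = 0.50660 (working shown to 5 dp, full precision carried).
So 1 − D = 0.49340, i.e. 0.493 to 3 decimal places.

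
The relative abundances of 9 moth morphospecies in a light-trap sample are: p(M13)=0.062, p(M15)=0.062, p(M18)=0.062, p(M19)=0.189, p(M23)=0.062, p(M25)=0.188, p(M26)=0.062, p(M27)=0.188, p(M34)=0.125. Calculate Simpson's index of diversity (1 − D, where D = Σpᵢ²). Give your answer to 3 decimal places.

D = 0.062² + 0.062² + 0.062² + 0.189² + 0.062² + 0.188² + 0.062² + 0.188² + 0.125² = 0.00384 + 0.00384 + 0.00384 + 0.03572 + 0.00384 + 0.03534 + 0.00384 + 0.03534 + 0.01562 = 0.14125 (working shown to 5 dp, full precision carried).
So 1 − D = 0.85875, i.e. 0.859 to 3 decimal places.

0.859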